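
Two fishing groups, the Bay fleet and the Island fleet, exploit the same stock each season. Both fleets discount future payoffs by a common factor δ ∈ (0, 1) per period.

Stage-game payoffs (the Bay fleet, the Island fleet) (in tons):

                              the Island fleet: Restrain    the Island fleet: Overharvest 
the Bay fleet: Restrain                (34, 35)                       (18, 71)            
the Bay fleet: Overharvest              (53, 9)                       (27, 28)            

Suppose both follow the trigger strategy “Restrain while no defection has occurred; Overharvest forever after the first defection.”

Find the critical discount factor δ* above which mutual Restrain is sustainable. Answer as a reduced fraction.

36/43

the Bay fleet: cooperation gives 34 each period; deviation gives 53 once then 27 forever.
  34/(1−δ) ≥ 53 + 27δ/(1−δ) ⇒ δ ≥ 19/26.
the Island fleet: cooperation gives 35 each period; deviation gives 71 once then 28 forever.
  δ ≥ 36/43.
Both must hold, so the binding constraint is the Island fleet's: δ ≥ 36/43.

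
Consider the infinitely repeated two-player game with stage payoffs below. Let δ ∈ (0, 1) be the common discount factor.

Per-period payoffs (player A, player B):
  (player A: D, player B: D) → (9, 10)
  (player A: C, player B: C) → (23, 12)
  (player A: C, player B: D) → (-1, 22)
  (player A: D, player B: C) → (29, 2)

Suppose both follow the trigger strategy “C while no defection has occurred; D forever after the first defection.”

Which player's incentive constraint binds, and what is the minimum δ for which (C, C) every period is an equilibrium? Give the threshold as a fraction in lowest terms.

player B; δ ≥ 5/6

player A's threshold: (29−23)/(29−9) = 3/10.
player B's threshold: (22−12)/(22−10) = 5/6.
3/10 < 5/6, so player B binds and δ* = 5/6.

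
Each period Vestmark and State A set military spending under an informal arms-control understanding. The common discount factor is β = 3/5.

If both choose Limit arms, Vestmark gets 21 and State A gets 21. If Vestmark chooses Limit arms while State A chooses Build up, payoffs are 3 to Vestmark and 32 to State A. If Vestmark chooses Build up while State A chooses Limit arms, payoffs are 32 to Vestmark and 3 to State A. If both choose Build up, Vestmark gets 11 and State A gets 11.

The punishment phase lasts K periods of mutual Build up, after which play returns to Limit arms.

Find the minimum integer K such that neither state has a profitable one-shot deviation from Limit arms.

3

No profitable deviation requires (21−11)(β+…+β^K) ≥ 32−21, i.e. β+…+β^K ≥ 11/10 ≈ 1.1000.
With β = 3/5, the partial sums are K=1: 0.6000, K=2: 0.9600, K=3: 1.1760.
K = 3 is the first length at which the sum reaches 1.1000.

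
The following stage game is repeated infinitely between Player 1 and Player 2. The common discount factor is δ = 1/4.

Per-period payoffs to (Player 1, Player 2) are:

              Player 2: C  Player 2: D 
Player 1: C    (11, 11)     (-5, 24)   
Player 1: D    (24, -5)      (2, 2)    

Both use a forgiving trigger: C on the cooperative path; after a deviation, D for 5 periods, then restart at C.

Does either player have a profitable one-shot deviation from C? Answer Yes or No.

IC: δ+…+δ^5 ≥ (24−11)/(11−2) = 13/9.
At δ = 1/4: partial sum = 0.3330 < 1.4444. Cooperation not sustainable.

Yes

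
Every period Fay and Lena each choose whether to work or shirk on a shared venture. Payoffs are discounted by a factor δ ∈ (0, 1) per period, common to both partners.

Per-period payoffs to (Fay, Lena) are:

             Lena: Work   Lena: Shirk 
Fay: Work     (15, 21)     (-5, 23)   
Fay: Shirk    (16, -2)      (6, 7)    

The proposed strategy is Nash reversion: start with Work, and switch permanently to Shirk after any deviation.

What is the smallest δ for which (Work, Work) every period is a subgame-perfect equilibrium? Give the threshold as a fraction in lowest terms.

1/8

Fay's threshold: (16−15)/(16−6) = 1/10.
Lena's threshold: (23−21)/(23−7) = 1/8.
1/10 < 1/8, so Lena binds and δ* = 1/8.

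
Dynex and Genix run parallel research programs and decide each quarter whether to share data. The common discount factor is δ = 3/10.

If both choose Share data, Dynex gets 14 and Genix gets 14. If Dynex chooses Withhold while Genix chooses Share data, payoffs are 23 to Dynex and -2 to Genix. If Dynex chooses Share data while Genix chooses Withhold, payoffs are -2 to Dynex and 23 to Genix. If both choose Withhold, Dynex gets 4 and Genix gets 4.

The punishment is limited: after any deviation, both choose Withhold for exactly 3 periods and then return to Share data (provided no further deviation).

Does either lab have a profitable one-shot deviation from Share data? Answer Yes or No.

Comparing payoff streams over the 4 periods until play realigns: cooperate → 14(1+δ+…+δ^3); deviate → 23 + 4(δ+…+δ^3).
Cooperation is sustained iff (14−4)(δ+…+δ^3) ≥ 23−14.
δ+…+δ^3 = 3/10·(1−(3/10)^3)/(1−3/10) = 0.4170, and (23−14)/(14−4) = 0.9000.
0.4170 < 0.9000, so cooperation is not sustainable.

Yes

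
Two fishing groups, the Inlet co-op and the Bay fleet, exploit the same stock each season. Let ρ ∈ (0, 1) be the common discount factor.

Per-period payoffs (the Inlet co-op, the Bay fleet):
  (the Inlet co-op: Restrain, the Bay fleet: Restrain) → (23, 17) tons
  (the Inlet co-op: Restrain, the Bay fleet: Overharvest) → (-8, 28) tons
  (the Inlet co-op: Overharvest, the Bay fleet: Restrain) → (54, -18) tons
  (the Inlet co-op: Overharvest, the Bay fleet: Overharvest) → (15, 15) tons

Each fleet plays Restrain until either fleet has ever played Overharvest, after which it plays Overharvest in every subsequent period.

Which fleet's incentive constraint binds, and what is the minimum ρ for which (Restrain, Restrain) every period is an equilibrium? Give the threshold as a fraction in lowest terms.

the Inlet co-op: cooperation gives 23 each period; deviation gives 54 once then 15 forever.
  23/(1−ρ) ≥ 54 + 15ρ/(1−ρ) ⇒ ρ ≥ 31/39.
the Bay fleet: cooperation gives 17 each period; deviation gives 28 once then 15 forever.
  ρ ≥ 11/13.
Both must hold, so the binding constraint is the Bay fleet's: ρ ≥ 11/13.

the Bay fleet; ρ ≥ 11/13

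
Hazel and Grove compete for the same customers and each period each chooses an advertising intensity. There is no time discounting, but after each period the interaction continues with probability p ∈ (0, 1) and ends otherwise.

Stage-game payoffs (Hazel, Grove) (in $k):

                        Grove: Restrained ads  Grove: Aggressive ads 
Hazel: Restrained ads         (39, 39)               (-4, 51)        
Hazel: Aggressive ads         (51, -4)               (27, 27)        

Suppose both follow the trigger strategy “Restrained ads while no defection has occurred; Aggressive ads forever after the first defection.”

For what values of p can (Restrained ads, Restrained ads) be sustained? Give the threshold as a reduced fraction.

With no time discounting, the continuation probability p plays the role of the discount factor.
Grim-trigger IC: 39/(1−p) ≥ 51 + 27p/(1−p) ⇒ p ≥ (51−39)/(51−27) = 1/2.

1/2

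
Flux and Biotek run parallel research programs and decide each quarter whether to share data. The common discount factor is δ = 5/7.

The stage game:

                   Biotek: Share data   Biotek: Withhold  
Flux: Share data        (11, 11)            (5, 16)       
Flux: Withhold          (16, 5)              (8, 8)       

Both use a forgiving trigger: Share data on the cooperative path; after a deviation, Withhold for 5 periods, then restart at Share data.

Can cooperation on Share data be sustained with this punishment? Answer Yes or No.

IC: δ+…+δ^5 ≥ (16−11)/(11−8) = 5/3.
At δ = 5/7: partial sum = 2.0352 ≥ 1.6667. Cooperation sustainable.

Yes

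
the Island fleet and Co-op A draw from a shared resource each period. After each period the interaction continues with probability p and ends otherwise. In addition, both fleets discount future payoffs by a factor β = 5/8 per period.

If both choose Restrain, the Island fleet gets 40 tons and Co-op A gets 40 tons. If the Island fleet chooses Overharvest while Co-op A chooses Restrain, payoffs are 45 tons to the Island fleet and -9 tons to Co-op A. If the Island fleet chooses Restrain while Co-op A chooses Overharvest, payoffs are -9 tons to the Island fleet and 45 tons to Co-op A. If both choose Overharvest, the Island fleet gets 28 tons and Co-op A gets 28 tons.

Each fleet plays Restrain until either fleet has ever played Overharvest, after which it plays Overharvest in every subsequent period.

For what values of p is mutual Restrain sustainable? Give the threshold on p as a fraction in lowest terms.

Expected continuation weight on next period's payoff is β·p = 5/8·p, which plays the role of the discount factor.
Cooperation requires 5/8·p ≥ (45−40)/(45−28) = 5/17, hence p ≥ 8/17.

8/17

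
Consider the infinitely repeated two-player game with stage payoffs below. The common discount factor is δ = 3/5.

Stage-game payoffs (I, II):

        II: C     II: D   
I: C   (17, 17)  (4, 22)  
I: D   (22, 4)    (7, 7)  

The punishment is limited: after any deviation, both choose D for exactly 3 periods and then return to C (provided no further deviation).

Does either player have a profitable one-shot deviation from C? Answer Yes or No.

No

A one-shot deviation gives 22 now, then 7 for 3 periods, then back to 17.
Gain from deviating: (22−17) today; loss: (17−7) in each of the next 3 periods.
No-deviation condition: (17−7)(δ+…+δ^3) ≥ 22−17, i.e. δ+…+δ^3 ≥ 1/2.
At δ = 3/5: δ+…+δ^3 = 1.1760 ≥ 0.5000.
So cooperation is sustainable.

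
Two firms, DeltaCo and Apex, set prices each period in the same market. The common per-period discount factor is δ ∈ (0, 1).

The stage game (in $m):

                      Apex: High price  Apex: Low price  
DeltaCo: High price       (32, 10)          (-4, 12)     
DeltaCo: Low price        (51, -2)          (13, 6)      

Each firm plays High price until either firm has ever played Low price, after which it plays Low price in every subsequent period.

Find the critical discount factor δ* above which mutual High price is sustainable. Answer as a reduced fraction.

1/2

For DeltaCo: deviation gain 51−32 = 19, per-period punishment loss 32−13 = 19. IC gives δ ≥ 19/38 = 1/2.
For Apex: gain 2, loss 4 per period, so δ ≥ 2/6 = 1/3.
The tighter constraint is DeltaCo's, so cooperation needs δ ≥ 1/2.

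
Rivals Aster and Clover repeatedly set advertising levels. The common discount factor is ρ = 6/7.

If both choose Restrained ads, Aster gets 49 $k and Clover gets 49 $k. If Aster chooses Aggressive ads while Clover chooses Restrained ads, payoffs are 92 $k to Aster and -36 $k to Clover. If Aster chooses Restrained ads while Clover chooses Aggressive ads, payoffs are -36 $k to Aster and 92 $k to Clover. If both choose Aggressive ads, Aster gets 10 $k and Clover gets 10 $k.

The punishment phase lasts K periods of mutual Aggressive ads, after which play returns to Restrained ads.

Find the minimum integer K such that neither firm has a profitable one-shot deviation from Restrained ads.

2

No profitable deviation requires (49−10)(ρ+…+ρ^K) ≥ 92−49, i.e. ρ+…+ρ^K ≥ 43/39 ≈ 1.1026.
With ρ = 6/7, the partial sums are K=1: 0.8571, K=2: 1.5918.
K = 2 is the first length at which the sum reaches 1.1026.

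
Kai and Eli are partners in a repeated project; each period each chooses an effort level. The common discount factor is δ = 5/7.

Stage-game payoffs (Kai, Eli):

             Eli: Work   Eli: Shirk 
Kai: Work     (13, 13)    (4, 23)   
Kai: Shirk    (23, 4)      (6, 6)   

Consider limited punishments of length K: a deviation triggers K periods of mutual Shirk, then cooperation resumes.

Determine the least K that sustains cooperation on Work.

3

Need Σ_{k=1}^{K} δ^k ≥ (23−13)/(13−6) = 1.4286 at δ = 5/7.
At K = 2 the sum is 1.2245 < 1.4286; at K = 3 it is 1.5889 ≥ 1.4286.
So the minimum punishment length is K = 3.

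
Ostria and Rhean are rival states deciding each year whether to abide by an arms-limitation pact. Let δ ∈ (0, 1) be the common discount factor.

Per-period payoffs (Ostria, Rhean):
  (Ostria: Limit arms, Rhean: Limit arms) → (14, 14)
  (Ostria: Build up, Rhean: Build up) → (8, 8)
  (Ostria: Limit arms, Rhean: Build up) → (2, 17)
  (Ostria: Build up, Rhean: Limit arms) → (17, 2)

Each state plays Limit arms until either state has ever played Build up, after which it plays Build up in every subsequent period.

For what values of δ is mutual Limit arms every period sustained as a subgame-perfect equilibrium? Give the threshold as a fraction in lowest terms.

1/3

14/(1−δ) ≥ 17 + 8δ/(1−δ)
14 ≥ 17 − 9δ
δ ≥ 3/9 = 1/3.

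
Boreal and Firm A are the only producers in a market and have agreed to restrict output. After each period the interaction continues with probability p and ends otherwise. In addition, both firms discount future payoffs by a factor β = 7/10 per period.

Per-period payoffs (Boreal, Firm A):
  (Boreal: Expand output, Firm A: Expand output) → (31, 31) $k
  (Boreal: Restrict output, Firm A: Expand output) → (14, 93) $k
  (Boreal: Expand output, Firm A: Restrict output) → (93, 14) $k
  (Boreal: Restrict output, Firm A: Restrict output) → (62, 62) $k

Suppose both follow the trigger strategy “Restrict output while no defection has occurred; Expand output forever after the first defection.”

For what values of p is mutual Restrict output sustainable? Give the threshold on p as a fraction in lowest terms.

5/7

Expected continuation weight on next period's payoff is β·p = 7/10·p, which plays the role of the discount factor.
Cooperation requires 7/10·p ≥ (93−62)/(93−31) = 1/2, hence p ≥ 5/7.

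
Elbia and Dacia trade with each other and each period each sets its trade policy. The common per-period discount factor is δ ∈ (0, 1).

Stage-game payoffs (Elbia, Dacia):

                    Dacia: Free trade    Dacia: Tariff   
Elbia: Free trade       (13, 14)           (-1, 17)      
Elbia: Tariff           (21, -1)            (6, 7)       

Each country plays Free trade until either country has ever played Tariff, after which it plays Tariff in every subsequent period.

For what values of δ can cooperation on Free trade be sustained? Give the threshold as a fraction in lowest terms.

Elbia: cooperation gives 13 each period; deviation gives 21 once then 6 forever.
  13/(1−δ) ≥ 21 + 6δ/(1−δ) ⇒ δ ≥ 8/15.
Dacia: cooperation gives 14 each period; deviation gives 17 once then 7 forever.
  δ ≥ 3/10.
Both must hold, so the binding constraint is Elbia's: δ ≥ 8/15.

8/15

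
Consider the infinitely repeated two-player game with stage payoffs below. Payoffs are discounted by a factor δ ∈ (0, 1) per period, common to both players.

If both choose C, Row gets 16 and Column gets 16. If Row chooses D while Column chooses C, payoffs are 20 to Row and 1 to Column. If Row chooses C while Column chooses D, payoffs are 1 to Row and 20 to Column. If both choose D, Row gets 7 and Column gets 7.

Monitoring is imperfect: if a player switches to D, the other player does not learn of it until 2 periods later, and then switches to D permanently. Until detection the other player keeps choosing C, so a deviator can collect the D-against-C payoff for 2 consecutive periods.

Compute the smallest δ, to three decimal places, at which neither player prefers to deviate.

A deviator earns 20 for 2 periods, then 7 forever; cooperating earns 16 forever. Multiplying the IC by (1−δ):
16 ≥ 20(1−δ^2) + 7δ^2, so 13·δ^2 ≥ 4 and δ^2 ≥ 4/13.
δ ≥ (4/13)^(1/2) ≈ 0.555.

0.555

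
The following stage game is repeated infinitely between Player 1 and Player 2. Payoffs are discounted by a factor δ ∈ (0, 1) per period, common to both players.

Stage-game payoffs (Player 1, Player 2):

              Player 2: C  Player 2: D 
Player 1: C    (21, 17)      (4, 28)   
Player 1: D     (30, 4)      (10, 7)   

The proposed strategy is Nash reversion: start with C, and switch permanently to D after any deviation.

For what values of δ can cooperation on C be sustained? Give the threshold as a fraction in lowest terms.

11/21

Player 1: cooperation gives 21 each period; deviation gives 30 once then 10 forever.
  21/(1−δ) ≥ 30 + 10δ/(1−δ) ⇒ δ ≥ 9/20.
Player 2: cooperation gives 17 each period; deviation gives 28 once then 7 forever.
  δ ≥ 11/21.
Both must hold, so the binding constraint is Player 2's: δ ≥ 11/21.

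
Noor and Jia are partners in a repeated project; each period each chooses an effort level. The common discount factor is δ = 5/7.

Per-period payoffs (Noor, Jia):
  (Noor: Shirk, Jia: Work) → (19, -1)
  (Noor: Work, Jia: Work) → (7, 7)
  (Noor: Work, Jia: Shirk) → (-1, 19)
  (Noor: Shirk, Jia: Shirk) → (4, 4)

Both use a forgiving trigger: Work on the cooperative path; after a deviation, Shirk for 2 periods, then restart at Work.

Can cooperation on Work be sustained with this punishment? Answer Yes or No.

No

Comparing payoff streams over the 3 periods until play realigns: cooperate → 7(1+δ+…+δ^2); deviate → 19 + 4(δ+…+δ^2).
Cooperation is sustained iff (7−4)(δ+…+δ^2) ≥ 19−7.
δ+…+δ^2 = 5/7·(1−(5/7)^2)/(1−5/7) = 1.2245, and (19−7)/(7−4) = 4.0000.
1.2245 < 4.0000, so cooperation is not sustainable.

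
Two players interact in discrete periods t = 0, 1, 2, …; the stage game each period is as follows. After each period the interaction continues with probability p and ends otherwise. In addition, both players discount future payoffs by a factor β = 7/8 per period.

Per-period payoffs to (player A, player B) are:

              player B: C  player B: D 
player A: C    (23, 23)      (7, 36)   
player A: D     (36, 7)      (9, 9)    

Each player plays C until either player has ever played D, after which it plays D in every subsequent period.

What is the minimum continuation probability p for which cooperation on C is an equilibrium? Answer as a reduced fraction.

Expected continuation weight on next period's payoff is β·p = 7/8·p, which plays the role of the discount factor.
Cooperation requires 7/8·p ≥ (36−23)/(36−9) = 13/27, hence p ≥ 104/189.

104/189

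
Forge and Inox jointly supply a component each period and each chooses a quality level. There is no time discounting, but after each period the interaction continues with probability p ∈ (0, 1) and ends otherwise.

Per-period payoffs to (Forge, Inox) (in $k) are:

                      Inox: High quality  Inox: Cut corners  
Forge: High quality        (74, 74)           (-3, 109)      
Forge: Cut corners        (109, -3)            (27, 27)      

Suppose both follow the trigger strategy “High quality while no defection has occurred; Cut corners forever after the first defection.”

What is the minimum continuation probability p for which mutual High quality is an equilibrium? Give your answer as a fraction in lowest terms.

35/82

Expected cooperation value is 74 + p·74 + p²·74 + … = 74/(1−p); deviation gives 109 + p·27/(1−p).
74 ≥ 109(1−p) + 27p ⇒ 82p ≥ 35 ⇒ p ≥ 35/82.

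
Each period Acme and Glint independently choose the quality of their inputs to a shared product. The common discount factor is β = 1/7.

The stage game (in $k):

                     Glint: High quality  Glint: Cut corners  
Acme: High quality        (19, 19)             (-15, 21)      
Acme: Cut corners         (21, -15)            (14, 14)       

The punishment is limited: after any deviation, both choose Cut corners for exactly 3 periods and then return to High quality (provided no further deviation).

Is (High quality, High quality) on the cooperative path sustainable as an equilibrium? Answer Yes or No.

IC: β+…+β^3 ≥ (21−19)/(19−14) = 2/5.
At β = 1/7: partial sum = 0.1662 < 0.4000. Cooperation not sustainable.

No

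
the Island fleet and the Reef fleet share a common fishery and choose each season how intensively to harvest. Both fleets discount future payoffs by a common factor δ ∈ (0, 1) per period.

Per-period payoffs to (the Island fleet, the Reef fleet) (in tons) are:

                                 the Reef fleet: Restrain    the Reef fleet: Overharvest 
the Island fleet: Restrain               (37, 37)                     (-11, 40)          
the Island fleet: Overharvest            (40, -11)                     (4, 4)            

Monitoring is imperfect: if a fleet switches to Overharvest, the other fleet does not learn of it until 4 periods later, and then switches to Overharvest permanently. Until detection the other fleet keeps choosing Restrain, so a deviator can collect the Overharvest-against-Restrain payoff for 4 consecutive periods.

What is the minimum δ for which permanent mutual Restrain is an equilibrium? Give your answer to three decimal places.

0.537

A deviator earns 40 for 4 periods, then 4 forever; cooperating earns 37 forever. Multiplying the IC by (1−δ):
37 ≥ 40(1−δ^4) + 4δ^4, so 36·δ^4 ≥ 3 and δ^4 ≥ 1/12.
δ ≥ (1/12)^(1/4) ≈ 0.537.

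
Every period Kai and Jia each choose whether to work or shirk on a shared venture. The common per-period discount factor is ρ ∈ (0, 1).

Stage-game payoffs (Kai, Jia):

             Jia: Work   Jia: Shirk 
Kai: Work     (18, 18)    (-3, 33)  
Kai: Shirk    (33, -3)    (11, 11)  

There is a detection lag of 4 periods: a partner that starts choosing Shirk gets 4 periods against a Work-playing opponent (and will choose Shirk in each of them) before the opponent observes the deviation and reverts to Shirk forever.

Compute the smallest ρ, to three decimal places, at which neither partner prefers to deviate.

0.909

Deviating for the 4 undetected periods gains 33−18 = 15 per period over cooperation, then loses 18−11 = 7 per period forever once punishment starts.
Gain: 15(1 + ρ + … + ρ^3); loss: 7·ρ^4/(1−ρ).
No profitable deviation ⇔ 15(1−ρ^4) ≤ 7·ρ^4, i.e. ρ^4 ≥ 15/(15+7) = 15/22.
Hence ρ ≥ (15/22)^(1/4) ≈ 0.909.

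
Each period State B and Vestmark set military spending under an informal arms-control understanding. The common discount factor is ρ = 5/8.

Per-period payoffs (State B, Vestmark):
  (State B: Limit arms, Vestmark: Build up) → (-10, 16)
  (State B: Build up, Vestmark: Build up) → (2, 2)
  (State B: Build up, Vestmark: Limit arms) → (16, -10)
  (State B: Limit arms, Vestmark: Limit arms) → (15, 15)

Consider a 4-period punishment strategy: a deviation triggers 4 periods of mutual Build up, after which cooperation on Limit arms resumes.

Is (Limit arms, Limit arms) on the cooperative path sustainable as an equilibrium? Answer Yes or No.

Comparing payoff streams over the 5 periods until play realigns: cooperate → 15(1+ρ+…+ρ^4); deviate → 16 + 2(ρ+…+ρ^4).
Cooperation is sustained iff (15−2)(ρ+…+ρ^4) ≥ 16−15.
ρ+…+ρ^4 = 5/8·(1−(5/8)^4)/(1−5/8) = 1.4124, and (16−15)/(15−2) = 0.0769.
1.4124 ≥ 0.0769, so cooperation is sustainable.

Yes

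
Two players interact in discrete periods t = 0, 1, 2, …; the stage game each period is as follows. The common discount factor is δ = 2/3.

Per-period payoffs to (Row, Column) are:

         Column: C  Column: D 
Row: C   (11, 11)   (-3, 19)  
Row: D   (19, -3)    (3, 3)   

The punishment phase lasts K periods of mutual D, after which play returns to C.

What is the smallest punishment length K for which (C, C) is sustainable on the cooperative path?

2

No profitable deviation requires (11−3)(δ+…+δ^K) ≥ 19−11, i.e. δ+…+δ^K ≥ 1 ≈ 1.0000.
With δ = 2/3, the partial sums are K=1: 0.6667, K=2: 1.1111.
K = 2 is the first length at which the sum reaches 1.0000.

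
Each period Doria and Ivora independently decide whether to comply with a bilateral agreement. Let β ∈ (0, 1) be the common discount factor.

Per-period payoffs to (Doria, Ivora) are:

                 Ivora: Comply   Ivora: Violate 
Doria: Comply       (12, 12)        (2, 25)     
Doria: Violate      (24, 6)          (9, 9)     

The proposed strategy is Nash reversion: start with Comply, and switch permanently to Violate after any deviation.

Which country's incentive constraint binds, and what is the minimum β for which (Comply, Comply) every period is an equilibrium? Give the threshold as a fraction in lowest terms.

Ivora; β ≥ 13/16

Doria: cooperation gives 12 each period; deviation gives 24 once then 9 forever.
  12/(1−β) ≥ 24 + 9β/(1−β) ⇒ β ≥ 12/15 = 4/5.
Ivora: cooperation gives 12 each period; deviation gives 25 once then 9 forever.
  β ≥ 13/16.
Both must hold, so the binding constraint is Ivora's: β ≥ 13/16.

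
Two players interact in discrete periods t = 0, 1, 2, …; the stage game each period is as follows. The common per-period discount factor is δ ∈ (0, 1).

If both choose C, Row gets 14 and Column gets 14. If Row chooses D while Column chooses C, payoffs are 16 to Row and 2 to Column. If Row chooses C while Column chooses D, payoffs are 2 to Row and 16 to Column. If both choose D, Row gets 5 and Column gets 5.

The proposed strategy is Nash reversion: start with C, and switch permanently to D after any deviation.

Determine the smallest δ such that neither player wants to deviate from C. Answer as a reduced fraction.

2/11

Cooperation forever yields 14 each period: 14/(1−δ).
Deviating yields 16 once, then 5 forever: 16 + 5δ/(1−δ).
No profitable deviation requires 14/(1−δ) ≥ 16 + 5δ/(1−δ).
Multiplying by (1−δ): 14 ≥ 16(1−δ) + 5δ = 16 − 11δ.
So 11δ ≥ 2, i.e. δ ≥ 2/11.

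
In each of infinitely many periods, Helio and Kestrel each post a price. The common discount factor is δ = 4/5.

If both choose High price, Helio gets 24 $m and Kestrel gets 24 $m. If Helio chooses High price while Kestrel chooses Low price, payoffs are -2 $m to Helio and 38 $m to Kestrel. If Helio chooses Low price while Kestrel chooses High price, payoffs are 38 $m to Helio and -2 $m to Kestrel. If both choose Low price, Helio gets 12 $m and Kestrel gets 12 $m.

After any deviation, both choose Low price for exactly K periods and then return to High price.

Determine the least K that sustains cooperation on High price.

2

No profitable deviation requires (24−12)(δ+…+δ^K) ≥ 38−24, i.e. δ+…+δ^K ≥ 7/6 ≈ 1.1667.
With δ = 4/5, the partial sums are K=1: 0.8000, K=2: 1.4400.
K = 2 is the first length at which the sum reaches 1.1667.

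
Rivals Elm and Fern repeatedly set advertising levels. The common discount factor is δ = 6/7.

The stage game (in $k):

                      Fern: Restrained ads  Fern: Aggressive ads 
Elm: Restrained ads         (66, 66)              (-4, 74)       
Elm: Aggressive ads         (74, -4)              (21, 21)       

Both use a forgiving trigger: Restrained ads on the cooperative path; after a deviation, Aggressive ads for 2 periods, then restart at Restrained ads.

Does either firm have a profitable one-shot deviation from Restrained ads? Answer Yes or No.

No

Comparing payoff streams over the 3 periods until play realigns: cooperate → 66(1+δ+…+δ^2); deviate → 74 + 21(δ+…+δ^2).
Cooperation is sustained iff (66−21)(δ+…+δ^2) ≥ 74−66.
δ+…+δ^2 = 6/7·(1−(6/7)^2)/(1−6/7) = 1.5918, and (74−66)/(66−21) = 0.1778.
1.5918 ≥ 0.1778, so cooperation is sustainable.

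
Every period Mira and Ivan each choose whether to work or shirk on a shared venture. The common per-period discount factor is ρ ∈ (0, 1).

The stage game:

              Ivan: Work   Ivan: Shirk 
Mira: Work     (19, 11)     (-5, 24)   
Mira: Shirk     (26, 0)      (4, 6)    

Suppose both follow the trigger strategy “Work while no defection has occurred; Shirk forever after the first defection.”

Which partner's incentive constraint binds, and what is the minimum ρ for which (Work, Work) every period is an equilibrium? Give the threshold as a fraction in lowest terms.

Ivan; ρ ≥ 13/18

Mira's threshold: (26−19)/(26−4) = 7/22.
Ivan's threshold: (24−11)/(24−6) = 13/18.
7/22 < 13/18, so Ivan binds and ρ* = 13/18.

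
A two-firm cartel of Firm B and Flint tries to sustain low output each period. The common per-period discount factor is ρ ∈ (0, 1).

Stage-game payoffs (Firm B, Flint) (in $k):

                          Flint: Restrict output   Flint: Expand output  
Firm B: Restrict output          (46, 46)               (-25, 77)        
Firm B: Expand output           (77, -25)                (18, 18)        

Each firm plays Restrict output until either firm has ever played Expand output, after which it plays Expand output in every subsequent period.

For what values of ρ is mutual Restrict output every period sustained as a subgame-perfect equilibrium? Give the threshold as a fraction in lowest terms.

One-period gain from deviating is 77 − 46 = 31. The loss is 46 − 18 = 28 in every subsequent period, with present value 28·ρ/(1−ρ).
Deviation is unprofitable when 28·ρ/(1−ρ) ≥ 31, i.e. ρ/(1−ρ) ≥ 31/28.
Equivalently ρ ≥ 31/(31+28) = 31/59.

31/59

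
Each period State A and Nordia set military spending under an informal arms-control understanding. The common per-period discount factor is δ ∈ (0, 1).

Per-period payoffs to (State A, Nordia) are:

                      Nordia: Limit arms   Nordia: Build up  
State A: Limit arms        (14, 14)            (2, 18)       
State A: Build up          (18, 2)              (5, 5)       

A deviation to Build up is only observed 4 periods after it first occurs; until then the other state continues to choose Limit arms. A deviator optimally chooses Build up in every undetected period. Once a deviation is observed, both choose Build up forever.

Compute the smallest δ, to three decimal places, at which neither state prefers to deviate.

0.745

A deviator earns 18 for 4 periods, then 5 forever; cooperating earns 14 forever. Multiplying the IC by (1−δ):
14 ≥ 18(1−δ^4) + 5δ^4, so 13·δ^4 ≥ 4 and δ^4 ≥ 4/13.
δ ≥ (4/13)^(1/4) ≈ 0.745.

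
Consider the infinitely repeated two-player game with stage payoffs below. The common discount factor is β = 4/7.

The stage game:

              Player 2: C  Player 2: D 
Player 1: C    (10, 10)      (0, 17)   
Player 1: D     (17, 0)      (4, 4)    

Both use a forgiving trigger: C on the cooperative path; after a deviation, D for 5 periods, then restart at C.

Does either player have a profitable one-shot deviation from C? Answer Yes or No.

A one-shot deviation gives 17 now, then 4 for 5 periods, then back to 10.
Gain from deviating: (17−10) today; loss: (10−4) in each of the next 5 periods.
No-deviation condition: (10−4)(β+…+β^5) ≥ 17−10, i.e. β+…+β^5 ≥ 7/6.
At β = 4/7: β+…+β^5 = 1.2521 ≥ 1.1667.
So cooperation is sustainable.

No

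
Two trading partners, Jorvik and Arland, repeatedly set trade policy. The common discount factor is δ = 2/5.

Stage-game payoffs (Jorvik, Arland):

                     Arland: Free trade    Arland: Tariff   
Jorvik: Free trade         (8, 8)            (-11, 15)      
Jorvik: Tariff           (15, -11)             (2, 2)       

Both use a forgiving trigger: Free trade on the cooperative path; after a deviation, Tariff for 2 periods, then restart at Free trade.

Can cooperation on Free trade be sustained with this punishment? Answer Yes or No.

No

Comparing payoff streams over the 3 periods until play realigns: cooperate → 8(1+δ+…+δ^2); deviate → 15 + 2(δ+…+δ^2).
Cooperation is sustained iff (8−2)(δ+…+δ^2) ≥ 15−8.
δ+…+δ^2 = 2/5·(1−(2/5)^2)/(1−2/5) = 0.5600, and (15−8)/(8−2) = 1.1667.
0.5600 < 1.1667, so cooperation is not sustainable.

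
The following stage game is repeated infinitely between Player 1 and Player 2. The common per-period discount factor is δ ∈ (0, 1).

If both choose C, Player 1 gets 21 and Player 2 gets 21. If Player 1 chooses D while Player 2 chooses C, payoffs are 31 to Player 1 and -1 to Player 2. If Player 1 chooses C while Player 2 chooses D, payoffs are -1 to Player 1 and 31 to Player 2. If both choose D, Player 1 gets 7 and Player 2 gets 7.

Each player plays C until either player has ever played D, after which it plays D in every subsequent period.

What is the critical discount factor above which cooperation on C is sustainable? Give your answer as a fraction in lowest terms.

5/12

Cooperation forever yields 21 each period: 21/(1−δ).
Deviating yields 31 once, then 7 forever: 31 + 7δ/(1−δ).
No profitable deviation requires 21/(1−δ) ≥ 31 + 7δ/(1−δ).
Multiplying by (1−δ): 21 ≥ 31(1−δ) + 7δ = 31 − 24δ.
So 24δ ≥ 10, i.e. δ ≥ 10/24 = 5/12.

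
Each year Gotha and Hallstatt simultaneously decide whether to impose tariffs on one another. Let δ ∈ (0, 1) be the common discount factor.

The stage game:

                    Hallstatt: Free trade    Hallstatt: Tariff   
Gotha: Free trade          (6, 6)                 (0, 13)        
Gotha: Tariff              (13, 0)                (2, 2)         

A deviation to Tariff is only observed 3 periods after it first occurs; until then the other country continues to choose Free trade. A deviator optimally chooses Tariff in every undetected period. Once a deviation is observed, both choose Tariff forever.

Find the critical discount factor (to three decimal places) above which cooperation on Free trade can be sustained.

0.860

A deviator earns 13 for 3 periods, then 2 forever; cooperating earns 6 forever. Multiplying the IC by (1−δ):
6 ≥ 13(1−δ^3) + 2δ^3, so 11·δ^3 ≥ 7 and δ^3 ≥ 7/11.
δ ≥ (7/11)^(1/3) ≈ 0.860.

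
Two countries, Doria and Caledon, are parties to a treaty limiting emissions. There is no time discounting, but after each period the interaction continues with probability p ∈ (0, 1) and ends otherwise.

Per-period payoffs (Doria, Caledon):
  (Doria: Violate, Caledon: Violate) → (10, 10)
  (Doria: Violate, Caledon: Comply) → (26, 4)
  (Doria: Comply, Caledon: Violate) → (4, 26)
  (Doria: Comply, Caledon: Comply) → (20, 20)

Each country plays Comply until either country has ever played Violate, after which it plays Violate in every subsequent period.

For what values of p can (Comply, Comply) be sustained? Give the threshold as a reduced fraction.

3/8

Expected cooperation value is 20 + p·20 + p²·20 + … = 20/(1−p); deviation gives 26 + p·10/(1−p).
20 ≥ 26(1−p) + 10p ⇒ 16p ≥ 6 ⇒ p ≥ 6/16 = 3/8.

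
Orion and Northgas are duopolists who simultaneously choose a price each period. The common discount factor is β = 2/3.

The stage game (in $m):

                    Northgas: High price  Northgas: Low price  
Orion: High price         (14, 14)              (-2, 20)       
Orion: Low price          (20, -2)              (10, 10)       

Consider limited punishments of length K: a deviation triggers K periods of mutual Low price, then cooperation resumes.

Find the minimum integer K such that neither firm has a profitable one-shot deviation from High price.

4

No profitable deviation requires (14−10)(β+…+β^K) ≥ 20−14, i.e. β+…+β^K ≥ 3/2 ≈ 1.5000.
With β = 2/3, the partial sums are K=1: 0.6667, K=2: 1.1111, K=3: 1.4074, K=4: 1.6049.
K = 4 is the first length at which the sum reaches 1.5000.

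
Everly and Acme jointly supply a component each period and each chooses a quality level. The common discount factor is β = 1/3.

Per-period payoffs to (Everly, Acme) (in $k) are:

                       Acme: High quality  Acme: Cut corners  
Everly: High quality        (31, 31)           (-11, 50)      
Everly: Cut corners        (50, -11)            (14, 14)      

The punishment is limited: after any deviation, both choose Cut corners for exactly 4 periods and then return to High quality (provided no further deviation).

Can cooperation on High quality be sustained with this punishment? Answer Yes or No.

IC: β+…+β^4 ≥ (50−31)/(31−14) = 19/17.
At β = 1/3: partial sum = 0.4938 < 1.1176. Cooperation not sustainable.

No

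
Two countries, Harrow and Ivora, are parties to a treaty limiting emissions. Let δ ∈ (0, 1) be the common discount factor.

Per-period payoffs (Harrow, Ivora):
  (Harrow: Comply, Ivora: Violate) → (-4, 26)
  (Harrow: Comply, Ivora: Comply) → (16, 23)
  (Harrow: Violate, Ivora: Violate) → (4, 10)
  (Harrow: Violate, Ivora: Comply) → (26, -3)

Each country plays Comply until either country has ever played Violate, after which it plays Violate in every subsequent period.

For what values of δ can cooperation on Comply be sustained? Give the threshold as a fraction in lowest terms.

5/11

For Harrow: deviation gain 26−16 = 10, per-period punishment loss 16−4 = 12. IC gives δ ≥ 10/22 = 5/11.
For Ivora: gain 3, loss 13 per period, so δ ≥ 3/16.
The tighter constraint is Harrow's, so cooperation needs δ ≥ 5/11.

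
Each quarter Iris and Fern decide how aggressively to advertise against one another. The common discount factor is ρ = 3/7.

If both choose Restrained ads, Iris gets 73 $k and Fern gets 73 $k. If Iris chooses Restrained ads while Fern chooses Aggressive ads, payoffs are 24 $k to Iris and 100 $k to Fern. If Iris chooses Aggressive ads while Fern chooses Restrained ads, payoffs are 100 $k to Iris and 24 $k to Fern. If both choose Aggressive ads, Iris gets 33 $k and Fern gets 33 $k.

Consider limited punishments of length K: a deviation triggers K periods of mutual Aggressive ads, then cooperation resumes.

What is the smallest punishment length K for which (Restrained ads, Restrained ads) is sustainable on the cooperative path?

IC: ρ(1−ρ^K)/(1−ρ) ≥ (100−73)/(73−33) = 27/40.
With ρ = 3/7: need 1 − ρ^K ≥ 27/40·(1−3/7)/(3/7), i.e. ρ^K ≤ 0.1000.
Since (3/7)^2 = 0.1837 and (3/7)^3 = 0.0787, the smallest such K is 3.

3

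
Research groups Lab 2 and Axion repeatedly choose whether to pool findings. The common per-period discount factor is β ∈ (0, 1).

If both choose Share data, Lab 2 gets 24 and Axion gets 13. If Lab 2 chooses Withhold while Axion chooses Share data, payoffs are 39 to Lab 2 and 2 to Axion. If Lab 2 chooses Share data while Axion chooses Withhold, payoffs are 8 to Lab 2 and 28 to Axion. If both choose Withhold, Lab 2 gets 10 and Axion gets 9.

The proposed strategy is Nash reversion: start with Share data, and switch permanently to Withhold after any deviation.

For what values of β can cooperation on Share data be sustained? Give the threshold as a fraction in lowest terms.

For Lab 2: deviation gain 39−24 = 15, per-period punishment loss 24−10 = 14. IC gives β ≥ 15/29.
For Axion: gain 15, loss 4 per period, so β ≥ 15/19.
The tighter constraint is Axion's, so cooperation needs β ≥ 15/19.

15/19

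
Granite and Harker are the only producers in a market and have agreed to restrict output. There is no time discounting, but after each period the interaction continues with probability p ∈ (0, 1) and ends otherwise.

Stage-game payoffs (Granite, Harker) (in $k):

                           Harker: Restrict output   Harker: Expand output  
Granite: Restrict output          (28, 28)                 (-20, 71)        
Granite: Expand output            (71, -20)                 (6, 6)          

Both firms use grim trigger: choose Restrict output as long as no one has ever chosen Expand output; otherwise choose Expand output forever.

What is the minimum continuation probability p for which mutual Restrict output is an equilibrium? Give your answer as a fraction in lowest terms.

43/65

Expected cooperation value is 28 + p·28 + p²·28 + … = 28/(1−p); deviation gives 71 + p·6/(1−p).
28 ≥ 71(1−p) + 6p ⇒ 65p ≥ 43 ⇒ p ≥ 43/65.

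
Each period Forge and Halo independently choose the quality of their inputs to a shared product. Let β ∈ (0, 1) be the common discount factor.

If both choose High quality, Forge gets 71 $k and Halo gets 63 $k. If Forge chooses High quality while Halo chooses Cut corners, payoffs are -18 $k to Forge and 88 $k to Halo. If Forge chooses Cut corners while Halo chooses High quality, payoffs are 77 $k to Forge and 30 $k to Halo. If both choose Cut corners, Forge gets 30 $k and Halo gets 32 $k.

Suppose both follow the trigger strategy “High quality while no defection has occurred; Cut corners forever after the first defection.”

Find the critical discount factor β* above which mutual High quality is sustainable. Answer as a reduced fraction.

For Forge: deviation gain 77−71 = 6, per-period punishment loss 71−30 = 41. IC gives β ≥ 6/47.
For Halo: gain 25, loss 31 per period, so β ≥ 25/56.
The tighter constraint is Halo's, so cooperation needs β ≥ 25/56.

25/56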